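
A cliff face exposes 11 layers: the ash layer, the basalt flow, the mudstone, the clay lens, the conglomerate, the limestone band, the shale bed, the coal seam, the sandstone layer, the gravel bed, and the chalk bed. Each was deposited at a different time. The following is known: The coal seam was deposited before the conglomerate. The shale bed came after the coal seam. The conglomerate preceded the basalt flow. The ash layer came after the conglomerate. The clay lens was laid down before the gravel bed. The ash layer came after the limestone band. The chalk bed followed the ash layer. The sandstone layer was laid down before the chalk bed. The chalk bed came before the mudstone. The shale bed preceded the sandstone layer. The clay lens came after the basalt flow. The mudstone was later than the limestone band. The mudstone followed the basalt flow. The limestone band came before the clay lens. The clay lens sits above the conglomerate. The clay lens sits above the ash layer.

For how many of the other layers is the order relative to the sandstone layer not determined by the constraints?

Forced before the sandstone layer: the coal seam and the shale bed; forced after the sandstone layer: the chalk bed and the mudstone.
That leaves the ash layer, the basalt flow, the clay lens, the conglomerate, the gravel bed, and the limestone band with no forced order relative to the sandstone layer — 6.

6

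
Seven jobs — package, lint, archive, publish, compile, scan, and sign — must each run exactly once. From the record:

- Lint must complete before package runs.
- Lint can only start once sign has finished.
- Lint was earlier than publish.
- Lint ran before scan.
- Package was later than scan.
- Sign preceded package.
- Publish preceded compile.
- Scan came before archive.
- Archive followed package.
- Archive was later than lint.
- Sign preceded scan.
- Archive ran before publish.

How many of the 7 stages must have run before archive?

Directly stated before archive: lint, package, and scan.
Sign reaches archive via sign → lint → archive.
That's lint, package, scan, and sign — 4 in all.

4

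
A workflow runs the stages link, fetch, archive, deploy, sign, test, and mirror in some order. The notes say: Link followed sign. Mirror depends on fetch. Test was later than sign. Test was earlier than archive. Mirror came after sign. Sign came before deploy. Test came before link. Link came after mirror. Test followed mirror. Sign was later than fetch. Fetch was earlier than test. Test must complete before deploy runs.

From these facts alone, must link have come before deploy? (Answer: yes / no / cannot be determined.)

cannot be determined

No chain of stated constraints runs from link to deploy, and none runs from deploy to link either.
So the relative order of link and deploy is not fixed by the given facts.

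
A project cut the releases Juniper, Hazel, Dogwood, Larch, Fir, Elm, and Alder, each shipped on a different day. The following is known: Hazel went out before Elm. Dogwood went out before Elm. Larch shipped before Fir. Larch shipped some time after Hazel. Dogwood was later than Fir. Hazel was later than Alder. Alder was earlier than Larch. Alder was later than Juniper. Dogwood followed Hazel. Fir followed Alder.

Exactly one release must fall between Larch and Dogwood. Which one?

Tracing the constraints gives Larch → Fir → Dogwood, so Fir sits after Larch and before Dogwood.
No other release is forced both after Larch and before Dogwood.

Fir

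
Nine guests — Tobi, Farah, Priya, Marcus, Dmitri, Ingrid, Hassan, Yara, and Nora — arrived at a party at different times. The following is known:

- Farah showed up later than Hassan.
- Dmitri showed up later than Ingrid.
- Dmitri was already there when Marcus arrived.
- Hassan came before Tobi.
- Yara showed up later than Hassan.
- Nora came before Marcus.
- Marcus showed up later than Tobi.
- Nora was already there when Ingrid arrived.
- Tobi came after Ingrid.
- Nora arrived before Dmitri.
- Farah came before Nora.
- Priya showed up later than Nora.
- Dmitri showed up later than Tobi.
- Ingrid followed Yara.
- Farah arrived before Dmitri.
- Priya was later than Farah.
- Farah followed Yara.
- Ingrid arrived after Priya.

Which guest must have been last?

Marcus

Every other guest has a chain of constraints placing them before Marcus, so Marcus is last.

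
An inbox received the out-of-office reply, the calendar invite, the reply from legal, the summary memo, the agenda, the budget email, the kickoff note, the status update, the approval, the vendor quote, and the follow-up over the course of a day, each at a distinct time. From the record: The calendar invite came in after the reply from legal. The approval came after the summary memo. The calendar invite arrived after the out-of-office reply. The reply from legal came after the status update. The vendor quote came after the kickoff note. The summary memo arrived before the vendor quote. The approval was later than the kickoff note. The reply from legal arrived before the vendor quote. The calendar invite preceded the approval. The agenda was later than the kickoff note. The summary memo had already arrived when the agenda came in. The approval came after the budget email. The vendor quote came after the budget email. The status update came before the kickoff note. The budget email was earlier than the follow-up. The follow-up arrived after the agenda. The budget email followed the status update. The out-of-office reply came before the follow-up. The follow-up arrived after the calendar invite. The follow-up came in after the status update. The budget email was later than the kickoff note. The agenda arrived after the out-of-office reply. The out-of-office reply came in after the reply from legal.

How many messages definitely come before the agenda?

5

Directly stated before the agenda: the kickoff note, the out-of-office reply, and the summary memo.
The reply from legal reaches the agenda via the reply from legal → the out-of-office reply → the agenda.
The status update reaches the agenda via the status update → the kickoff note → the agenda.
That's the kickoff note, the out-of-office reply, the reply from legal, the status update, and the summary memo — 5 in all.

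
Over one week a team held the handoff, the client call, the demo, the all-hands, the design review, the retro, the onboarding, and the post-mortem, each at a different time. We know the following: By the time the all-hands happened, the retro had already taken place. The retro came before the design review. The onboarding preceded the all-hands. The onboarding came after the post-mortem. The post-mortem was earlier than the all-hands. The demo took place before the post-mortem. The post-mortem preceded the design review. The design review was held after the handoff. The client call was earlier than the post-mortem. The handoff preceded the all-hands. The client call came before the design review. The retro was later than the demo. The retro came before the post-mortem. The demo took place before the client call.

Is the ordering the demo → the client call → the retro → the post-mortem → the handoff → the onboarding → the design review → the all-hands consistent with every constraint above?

yes

Check each stated constraint against the proposed order — e.g. the client call is ahead of the design review; the retro is ahead of the all-hands. Every pair is in the required order; nothing is violated.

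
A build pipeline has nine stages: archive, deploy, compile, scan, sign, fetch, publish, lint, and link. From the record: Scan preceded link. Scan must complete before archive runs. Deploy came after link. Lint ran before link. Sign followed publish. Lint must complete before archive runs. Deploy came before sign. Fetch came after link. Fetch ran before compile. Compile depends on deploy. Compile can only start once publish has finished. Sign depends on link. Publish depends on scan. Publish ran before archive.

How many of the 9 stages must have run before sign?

5

Directly stated before sign: deploy, link, and publish.
Lint reaches sign via lint → link → sign.
Scan reaches sign via scan → publish → sign.
No chain forces fetch (or any of the others) ahead of sign.
That's deploy, link, lint, publish, and scan — 5 in all.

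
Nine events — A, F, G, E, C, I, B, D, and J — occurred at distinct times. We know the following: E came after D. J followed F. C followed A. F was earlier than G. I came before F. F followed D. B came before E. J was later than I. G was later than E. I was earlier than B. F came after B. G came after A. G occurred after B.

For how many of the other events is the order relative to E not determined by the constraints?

4

Forced before E: B, D, and I; forced after E: G.
That leaves A, C, F, and J with no forced order relative to E — 4.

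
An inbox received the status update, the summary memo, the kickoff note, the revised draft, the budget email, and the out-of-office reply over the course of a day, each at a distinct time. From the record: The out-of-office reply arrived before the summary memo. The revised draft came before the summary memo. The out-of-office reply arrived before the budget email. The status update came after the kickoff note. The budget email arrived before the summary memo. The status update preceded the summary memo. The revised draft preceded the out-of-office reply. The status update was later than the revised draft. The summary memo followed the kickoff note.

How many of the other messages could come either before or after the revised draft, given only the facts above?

1

Forced after the revised draft: the budget email, the out-of-office reply, the status update, and the summary memo.
That leaves the kickoff note with no forced order relative to the revised draft — 1.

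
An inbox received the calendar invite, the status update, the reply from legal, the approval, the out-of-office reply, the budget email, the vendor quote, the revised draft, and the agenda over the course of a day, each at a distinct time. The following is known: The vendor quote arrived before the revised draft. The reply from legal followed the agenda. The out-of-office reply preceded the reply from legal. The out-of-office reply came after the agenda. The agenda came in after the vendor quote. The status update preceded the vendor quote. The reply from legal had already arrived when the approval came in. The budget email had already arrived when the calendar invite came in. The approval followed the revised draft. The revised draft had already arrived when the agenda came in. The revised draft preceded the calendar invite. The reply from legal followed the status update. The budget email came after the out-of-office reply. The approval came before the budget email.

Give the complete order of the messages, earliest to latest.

The constraints fix every adjacent pair, so only one ordering works:
the status update → the vendor quote → the revised draft → the agenda → the out-of-office reply → the reply from legal → the approval → the budget email → the calendar invite.

the status update, the vendor quote, the revised draft, the agenda, the out-of-office reply, the reply from legal, the approval, the budget email, the calendar invite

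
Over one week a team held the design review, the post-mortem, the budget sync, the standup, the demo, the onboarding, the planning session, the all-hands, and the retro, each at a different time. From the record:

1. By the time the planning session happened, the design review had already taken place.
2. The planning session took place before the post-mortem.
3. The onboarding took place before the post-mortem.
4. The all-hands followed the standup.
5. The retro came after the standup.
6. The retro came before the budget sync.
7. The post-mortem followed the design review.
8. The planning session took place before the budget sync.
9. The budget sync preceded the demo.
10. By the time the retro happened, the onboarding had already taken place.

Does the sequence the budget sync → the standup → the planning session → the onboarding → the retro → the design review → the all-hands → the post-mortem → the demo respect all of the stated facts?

no

The constraints require the planning session before the budget sync, but in the proposed sequence the budget sync appears ahead of the planning session. That one violation is enough.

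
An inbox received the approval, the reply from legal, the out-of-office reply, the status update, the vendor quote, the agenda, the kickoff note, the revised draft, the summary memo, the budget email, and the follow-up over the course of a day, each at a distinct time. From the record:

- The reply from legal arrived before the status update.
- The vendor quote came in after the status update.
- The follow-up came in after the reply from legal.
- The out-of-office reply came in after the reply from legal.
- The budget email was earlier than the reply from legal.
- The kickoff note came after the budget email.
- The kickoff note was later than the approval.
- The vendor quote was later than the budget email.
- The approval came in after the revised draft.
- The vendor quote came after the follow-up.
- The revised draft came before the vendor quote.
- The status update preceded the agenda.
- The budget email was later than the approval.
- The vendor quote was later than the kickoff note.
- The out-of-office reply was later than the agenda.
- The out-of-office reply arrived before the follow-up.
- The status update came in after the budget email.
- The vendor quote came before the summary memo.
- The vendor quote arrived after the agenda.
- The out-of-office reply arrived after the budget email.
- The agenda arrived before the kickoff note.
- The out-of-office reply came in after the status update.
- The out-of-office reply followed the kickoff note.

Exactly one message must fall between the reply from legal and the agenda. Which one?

the status update

Tracing the constraints gives the reply from legal → the status update → the agenda, so the status update sits after the reply from legal and before the agenda.
No other message is forced both after the reply from legal and before the agenda.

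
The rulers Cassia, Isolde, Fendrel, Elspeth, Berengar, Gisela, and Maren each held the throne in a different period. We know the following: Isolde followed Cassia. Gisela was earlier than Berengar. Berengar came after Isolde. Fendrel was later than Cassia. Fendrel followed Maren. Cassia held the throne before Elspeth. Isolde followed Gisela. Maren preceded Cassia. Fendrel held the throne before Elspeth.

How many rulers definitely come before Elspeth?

3

Directly stated before Elspeth: Cassia and Fendrel.
Maren reaches Elspeth via Maren → Cassia → Elspeth.
No chain forces Gisela (or any of the others) ahead of Elspeth.
That's Cassia, Fendrel, and Maren — 3 in all.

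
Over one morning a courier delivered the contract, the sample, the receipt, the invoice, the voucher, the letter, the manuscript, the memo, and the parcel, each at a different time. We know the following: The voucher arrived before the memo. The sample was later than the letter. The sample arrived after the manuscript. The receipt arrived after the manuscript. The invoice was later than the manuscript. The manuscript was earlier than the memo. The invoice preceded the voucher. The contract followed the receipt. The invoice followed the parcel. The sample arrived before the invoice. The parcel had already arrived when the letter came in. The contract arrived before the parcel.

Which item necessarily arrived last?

Every other item has a chain of constraints placing it before the memo, so the memo is last.

the memo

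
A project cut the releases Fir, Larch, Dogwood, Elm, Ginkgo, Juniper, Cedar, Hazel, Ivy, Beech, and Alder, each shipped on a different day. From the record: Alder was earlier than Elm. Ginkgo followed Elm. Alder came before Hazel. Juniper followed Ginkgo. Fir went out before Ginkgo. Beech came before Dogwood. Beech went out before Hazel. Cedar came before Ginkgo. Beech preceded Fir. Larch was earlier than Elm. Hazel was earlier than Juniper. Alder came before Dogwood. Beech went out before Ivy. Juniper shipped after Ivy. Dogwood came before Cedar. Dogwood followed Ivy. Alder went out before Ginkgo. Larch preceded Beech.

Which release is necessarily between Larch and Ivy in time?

Beech

Tracing the constraints gives Larch → Beech → Ivy, so Beech sits after Larch and before Ivy.
No other release is forced both after Larch and before Ivy.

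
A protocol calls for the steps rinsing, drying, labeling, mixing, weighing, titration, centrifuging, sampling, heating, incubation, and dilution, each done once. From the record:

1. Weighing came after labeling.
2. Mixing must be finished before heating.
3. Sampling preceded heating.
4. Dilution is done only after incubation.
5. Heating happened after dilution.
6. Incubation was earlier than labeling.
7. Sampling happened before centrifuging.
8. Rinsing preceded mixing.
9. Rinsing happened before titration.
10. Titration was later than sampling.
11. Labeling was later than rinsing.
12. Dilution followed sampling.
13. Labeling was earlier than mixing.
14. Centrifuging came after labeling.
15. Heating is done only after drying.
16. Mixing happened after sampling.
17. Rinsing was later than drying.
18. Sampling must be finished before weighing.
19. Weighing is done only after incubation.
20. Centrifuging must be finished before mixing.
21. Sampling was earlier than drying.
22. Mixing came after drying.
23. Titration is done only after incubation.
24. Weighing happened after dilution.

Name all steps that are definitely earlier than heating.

Directly stated before heating: dilution, drying, mixing, and sampling.
Centrifuging reaches heating via centrifuging → mixing → heating.
Incubation reaches heating via incubation → dilution → heating.
Labeling reaches heating via labeling → mixing → heating.
Likewise rinsing reaches heating by chaining the stated constraints.

centrifuging, dilution, drying, incubation, labeling, mixing, rinsing, sampling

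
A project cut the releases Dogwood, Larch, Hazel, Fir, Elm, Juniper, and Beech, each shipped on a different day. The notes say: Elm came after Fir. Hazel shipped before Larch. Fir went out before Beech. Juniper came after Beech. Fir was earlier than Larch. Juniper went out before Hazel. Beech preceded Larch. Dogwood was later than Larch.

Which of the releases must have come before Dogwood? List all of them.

Beech, Fir, Hazel, Juniper, Larch

Directly stated before Dogwood: Larch.
Beech reaches Dogwood via Beech → Larch → Dogwood.
Fir reaches Dogwood via Fir → Larch → Dogwood.
Hazel reaches Dogwood via Hazel → Larch → Dogwood.
Likewise Juniper reaches Dogwood by chaining the stated constraints.
No chain forces Elm ahead of Dogwood.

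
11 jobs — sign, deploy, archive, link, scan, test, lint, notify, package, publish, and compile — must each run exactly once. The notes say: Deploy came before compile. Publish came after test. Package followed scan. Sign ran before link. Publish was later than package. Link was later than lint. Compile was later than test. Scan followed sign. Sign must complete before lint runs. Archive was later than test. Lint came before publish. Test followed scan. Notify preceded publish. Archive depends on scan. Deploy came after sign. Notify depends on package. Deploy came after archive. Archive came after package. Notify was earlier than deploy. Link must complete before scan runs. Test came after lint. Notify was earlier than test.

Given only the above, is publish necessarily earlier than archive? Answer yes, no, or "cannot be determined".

No chain of stated constraints runs from publish to archive, and none runs from archive to publish either.
So the relative order of publish and archive is not fixed by the given facts.

cannot be determined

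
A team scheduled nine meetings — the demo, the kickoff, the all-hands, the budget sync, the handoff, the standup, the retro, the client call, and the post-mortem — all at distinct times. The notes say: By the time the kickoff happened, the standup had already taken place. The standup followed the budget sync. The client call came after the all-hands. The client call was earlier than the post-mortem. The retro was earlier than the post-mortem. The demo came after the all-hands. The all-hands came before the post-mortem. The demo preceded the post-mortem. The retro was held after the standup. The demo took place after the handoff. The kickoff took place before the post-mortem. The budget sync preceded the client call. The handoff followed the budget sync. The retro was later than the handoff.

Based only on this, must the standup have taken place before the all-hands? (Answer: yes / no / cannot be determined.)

No chain of stated constraints runs from the standup to the all-hands, and none runs from the all-hands to the standup either.
So the relative order of the standup and the all-hands is not fixed by the given facts.

cannot be determined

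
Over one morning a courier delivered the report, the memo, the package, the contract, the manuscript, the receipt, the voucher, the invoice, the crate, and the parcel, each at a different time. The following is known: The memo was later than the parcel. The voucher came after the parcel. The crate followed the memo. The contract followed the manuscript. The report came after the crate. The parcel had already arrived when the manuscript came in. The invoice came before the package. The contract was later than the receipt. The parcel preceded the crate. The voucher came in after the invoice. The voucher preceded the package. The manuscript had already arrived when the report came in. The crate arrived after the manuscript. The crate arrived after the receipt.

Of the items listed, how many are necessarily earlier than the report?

5

Directly stated before the report: the crate and the manuscript.
The memo reaches the report via the memo → the crate → the report.
The parcel reaches the report via the parcel → the manuscript → the report.
The receipt reaches the report via the receipt → the crate → the report.
No chain forces the contract (or any of the others) ahead of the report.
That's the crate, the manuscript, the memo, the parcel, and the receipt — 5 in all.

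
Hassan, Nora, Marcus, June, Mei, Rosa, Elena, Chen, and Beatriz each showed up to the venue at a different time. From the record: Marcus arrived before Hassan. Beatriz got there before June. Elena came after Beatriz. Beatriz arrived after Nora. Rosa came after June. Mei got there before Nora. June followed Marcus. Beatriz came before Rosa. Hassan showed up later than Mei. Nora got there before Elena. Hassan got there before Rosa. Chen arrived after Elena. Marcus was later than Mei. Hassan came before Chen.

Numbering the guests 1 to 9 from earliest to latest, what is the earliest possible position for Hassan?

3

Marcus and Mei must both come before Hassan — 2 forced predecessors.
Nothing else is forced ahead of Hassan, so their earliest slot is position 2 + 1 = 3.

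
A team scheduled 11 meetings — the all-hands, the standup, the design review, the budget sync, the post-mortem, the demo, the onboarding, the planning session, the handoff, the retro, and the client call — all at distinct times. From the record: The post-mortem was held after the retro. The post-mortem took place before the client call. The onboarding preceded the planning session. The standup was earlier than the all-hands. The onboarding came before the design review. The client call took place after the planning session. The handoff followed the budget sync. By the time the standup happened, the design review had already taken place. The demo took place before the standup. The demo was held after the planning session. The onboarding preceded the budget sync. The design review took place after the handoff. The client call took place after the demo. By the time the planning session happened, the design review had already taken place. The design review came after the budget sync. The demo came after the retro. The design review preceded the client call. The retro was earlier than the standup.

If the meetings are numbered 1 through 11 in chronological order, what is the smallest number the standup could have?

8

The budget sync, the demo, the design review, the handoff, the onboarding, the planning session, and the retro must all come before the standup — 7 forced predecessors.
Nothing else is forced ahead of the standup, so its earliest slot is position 7 + 1 = 8.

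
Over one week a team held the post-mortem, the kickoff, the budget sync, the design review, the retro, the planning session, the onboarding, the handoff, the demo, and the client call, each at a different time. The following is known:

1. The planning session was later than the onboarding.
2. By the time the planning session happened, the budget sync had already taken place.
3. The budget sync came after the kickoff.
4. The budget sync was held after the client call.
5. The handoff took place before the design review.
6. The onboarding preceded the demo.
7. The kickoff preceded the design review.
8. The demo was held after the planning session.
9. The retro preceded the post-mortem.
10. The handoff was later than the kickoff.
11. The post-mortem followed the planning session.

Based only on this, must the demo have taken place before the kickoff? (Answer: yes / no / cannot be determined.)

Tracing the constraints gives the kickoff → the budget sync → the planning session → the demo, so the kickoff must come before the demo.
That means the demo cannot be before the kickoff.

no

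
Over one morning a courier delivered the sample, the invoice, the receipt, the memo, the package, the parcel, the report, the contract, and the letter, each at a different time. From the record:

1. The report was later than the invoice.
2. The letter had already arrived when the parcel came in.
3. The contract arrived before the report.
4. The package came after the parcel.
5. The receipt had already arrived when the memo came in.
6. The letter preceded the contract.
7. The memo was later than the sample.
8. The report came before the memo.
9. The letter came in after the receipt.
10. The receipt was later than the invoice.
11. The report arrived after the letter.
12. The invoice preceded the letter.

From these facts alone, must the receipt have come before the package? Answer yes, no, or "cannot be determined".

yes

Chain the constraints: the receipt → the letter → the parcel → the package. Each link is directly stated, so the receipt comes before the package.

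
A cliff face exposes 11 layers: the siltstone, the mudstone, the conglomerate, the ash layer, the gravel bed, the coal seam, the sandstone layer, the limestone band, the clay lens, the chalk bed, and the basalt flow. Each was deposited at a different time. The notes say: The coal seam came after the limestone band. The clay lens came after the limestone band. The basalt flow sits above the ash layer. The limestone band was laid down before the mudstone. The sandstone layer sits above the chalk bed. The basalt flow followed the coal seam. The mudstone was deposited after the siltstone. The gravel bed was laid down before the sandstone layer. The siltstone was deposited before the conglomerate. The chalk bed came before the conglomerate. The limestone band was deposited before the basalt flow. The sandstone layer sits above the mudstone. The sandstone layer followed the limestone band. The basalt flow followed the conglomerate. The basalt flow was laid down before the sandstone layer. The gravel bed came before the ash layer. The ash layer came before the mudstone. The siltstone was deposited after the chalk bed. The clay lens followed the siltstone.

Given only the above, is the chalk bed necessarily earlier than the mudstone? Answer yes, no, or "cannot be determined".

yes

Chain the constraints: the chalk bed → the siltstone → the mudstone. Each link is directly stated, so the chalk bed comes before the mudstone.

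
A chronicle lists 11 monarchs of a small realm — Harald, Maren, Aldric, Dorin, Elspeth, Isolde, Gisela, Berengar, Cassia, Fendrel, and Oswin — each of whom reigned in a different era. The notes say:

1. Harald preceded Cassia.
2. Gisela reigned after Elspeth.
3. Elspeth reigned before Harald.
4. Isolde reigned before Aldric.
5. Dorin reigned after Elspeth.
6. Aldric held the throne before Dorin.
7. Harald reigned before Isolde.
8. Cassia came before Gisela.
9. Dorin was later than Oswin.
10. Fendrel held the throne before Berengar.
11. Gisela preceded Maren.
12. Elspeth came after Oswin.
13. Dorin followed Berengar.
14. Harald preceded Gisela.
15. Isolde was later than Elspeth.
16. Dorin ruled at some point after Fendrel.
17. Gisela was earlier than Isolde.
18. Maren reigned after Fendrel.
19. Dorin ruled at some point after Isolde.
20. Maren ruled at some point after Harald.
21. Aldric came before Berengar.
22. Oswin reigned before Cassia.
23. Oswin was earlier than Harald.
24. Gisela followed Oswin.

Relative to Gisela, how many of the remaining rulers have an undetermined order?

Forced before Gisela: Cassia, Elspeth, Harald, and Oswin; forced after Gisela: Aldric, Berengar, Dorin, Isolde, and Maren.
That leaves Fendrel with no forced order relative to Gisela — 1.

1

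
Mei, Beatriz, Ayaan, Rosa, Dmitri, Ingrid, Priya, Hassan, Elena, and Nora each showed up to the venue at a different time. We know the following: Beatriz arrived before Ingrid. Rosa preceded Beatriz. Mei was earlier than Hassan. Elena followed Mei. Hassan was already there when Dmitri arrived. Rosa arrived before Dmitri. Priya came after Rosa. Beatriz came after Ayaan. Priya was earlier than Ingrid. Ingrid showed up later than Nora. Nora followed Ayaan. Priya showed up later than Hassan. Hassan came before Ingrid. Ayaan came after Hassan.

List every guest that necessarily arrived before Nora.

Ayaan, Hassan, Mei

Directly stated before Nora: Ayaan.
Hassan reaches Nora via Hassan → Ayaan → Nora.
Mei reaches Nora via Mei → Hassan → Ayaan → Nora.
No chain forces Dmitri (or any of the others) ahead of Nora.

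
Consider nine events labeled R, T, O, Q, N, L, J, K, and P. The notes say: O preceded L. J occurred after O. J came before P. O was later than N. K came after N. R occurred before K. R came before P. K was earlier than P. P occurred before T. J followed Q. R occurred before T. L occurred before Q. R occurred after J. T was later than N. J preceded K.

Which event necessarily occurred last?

T

Every other event has a chain of constraints placing it before T, so T is last.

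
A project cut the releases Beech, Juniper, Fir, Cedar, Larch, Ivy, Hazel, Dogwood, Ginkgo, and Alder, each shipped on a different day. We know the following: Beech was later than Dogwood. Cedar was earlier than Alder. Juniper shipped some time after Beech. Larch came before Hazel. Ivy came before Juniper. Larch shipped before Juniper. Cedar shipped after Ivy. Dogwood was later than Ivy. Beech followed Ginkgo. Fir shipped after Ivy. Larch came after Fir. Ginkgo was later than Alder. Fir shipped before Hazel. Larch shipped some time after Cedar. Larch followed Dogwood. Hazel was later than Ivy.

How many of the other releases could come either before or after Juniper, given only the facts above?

1

Forced before Juniper: Alder, Beech, Cedar, Dogwood, Fir, Ginkgo, Ivy, and Larch.
That leaves Hazel with no forced order relative to Juniper — 1.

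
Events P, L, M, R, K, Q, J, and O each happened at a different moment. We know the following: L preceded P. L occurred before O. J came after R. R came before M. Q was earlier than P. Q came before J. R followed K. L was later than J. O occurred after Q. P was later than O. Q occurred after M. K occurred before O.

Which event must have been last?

Every other event has a chain of constraints placing it before P, so P is last.

P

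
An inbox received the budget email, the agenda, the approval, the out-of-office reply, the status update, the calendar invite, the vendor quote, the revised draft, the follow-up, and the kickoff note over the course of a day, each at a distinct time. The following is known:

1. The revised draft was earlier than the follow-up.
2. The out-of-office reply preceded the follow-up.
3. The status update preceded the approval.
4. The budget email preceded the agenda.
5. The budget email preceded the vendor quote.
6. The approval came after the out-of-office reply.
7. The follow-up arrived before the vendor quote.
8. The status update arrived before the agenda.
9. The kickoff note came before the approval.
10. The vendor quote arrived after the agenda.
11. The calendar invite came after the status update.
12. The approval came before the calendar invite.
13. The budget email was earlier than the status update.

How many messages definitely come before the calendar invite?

5

Directly stated before the calendar invite: the approval and the status update.
The budget email reaches the calendar invite via the budget email → the status update → the calendar invite.
The kickoff note reaches the calendar invite via the kickoff note → the approval → the calendar invite.
The out-of-office reply reaches the calendar invite via the out-of-office reply → the approval → the calendar invite.
That's the approval, the budget email, the kickoff note, the out-of-office reply, and the status update — 5 in all.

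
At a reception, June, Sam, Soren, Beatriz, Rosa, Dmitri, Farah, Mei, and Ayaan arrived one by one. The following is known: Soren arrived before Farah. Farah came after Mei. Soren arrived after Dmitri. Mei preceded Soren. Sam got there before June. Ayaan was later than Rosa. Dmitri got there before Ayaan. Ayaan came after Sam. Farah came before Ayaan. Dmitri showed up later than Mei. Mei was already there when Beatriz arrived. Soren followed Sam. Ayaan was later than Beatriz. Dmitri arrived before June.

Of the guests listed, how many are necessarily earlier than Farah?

Directly stated before Farah: Mei and Soren.
Dmitri reaches Farah via Dmitri → Soren → Farah.
Sam reaches Farah via Sam → Soren → Farah.
No chain forces June (or any of the others) ahead of Farah.
That's Dmitri, Mei, Sam, and Soren — 4 in all.

4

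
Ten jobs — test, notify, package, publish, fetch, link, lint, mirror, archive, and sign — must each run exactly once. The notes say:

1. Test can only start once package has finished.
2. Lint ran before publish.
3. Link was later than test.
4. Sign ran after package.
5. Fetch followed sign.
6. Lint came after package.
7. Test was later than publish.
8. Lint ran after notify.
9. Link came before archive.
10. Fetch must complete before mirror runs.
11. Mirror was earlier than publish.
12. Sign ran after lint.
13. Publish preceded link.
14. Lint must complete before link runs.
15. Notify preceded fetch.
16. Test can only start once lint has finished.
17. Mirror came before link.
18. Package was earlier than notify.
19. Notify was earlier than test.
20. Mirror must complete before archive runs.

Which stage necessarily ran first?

Package has a chain of constraints placing it before every other stage, so package must be first.

package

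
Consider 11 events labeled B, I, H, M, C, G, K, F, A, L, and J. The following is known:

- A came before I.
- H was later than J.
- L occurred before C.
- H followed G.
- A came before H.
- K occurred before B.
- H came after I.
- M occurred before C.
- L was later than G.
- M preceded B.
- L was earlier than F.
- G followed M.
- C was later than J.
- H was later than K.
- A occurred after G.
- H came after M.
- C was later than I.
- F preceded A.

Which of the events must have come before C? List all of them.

Directly stated before C: I, J, L, and M.
A reaches C via A → I → C.
F reaches C via F → A → I → C.
G reaches C via G → L → C.
No chain forces H (or any of the others) ahead of C.

A, F, G, I, J, L, M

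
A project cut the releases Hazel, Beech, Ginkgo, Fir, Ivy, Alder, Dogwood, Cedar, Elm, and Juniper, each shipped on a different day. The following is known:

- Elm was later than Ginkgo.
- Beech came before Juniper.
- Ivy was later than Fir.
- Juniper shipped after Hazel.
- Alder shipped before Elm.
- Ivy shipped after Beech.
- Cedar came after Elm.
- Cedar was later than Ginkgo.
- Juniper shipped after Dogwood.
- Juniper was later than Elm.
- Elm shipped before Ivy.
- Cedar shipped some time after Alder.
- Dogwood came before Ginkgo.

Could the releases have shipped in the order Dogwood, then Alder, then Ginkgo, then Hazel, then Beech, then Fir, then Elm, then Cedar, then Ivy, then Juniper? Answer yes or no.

yes

Check each stated constraint against the proposed order — e.g. Alder is ahead of Cedar; Dogwood is ahead of Juniper. Every pair is in the required order; nothing is violated.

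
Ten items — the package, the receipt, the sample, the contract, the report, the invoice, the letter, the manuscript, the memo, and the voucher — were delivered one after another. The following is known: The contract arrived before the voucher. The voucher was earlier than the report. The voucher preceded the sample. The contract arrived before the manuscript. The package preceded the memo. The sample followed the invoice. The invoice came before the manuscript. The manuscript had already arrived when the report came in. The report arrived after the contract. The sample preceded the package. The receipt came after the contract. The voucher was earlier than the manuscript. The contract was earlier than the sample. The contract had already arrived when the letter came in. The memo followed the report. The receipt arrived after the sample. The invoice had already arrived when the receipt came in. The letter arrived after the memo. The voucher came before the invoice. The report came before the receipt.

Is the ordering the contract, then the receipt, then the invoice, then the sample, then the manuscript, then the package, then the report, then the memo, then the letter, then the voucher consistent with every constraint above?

The constraints require the voucher before the manuscript, but in the proposed sequence the manuscript appears ahead of the voucher. That one violation is enough.

no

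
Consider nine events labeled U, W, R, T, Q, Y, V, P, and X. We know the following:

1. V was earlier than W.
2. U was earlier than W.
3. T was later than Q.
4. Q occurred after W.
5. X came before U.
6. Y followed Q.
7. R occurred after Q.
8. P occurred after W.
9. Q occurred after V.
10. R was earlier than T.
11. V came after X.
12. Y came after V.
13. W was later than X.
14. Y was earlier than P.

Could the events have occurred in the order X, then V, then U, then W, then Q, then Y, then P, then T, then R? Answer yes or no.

The constraints require R before T, but in the proposed sequence T appears ahead of R. That one violation is enough.

no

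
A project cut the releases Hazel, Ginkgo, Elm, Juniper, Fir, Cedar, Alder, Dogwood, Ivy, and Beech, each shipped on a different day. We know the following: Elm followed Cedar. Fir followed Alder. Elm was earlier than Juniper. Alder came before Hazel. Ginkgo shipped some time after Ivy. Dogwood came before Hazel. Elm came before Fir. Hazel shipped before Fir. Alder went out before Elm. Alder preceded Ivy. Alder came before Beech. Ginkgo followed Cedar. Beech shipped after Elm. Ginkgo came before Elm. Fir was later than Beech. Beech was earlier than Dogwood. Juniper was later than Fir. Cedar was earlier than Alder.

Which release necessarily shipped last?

Juniper

Every other release has a chain of constraints placing it before Juniper, so Juniper is last.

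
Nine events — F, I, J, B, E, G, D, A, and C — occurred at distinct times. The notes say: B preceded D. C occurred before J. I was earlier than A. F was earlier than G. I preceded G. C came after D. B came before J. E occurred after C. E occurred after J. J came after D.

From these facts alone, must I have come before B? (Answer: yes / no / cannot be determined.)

cannot be determined

No chain of stated constraints runs from I to B, and none runs from B to I either.
So the relative order of I and B is not fixed by the given facts.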